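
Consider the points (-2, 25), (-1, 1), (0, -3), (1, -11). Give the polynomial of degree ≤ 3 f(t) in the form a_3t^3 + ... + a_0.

f(t) = -4t^3 - 2t^2 - 2t - 3

Build the Lagrange basis polynomials:
L_0(t) = (t + 1)t(t - 1) / [-6] = -(1/6)t^3 + (1/6)t
L_1(t) = (t + 2)t(t - 1) / [2] = (1/2)t^3 + (1/2)t^2 - t
L_2(t) = (t + 2)(t + 1)(t - 1) / [-2] = -(1/2)t^3 - t^2 + (1/2)t + 1
L_3(t) = (t + 2)(t + 1)t / [6] = (1/6)t^3 + (1/2)t^2 + (1/3)t
f(t) = 25·L_0 + 1·L_1 + (-3)·L_2 + (-11)·L_3
  25·L_0(t) = -(25/6)t^3 + (25/6)t
  1·L_1(t) = (1/2)t^3 + (1/2)t^2 - t
  (-3)·L_2(t) = (3/2)t^3 + 3t^2 - (3/2)t - 3
  (-11)·L_3(t) = -(11/6)t^3 - (11/2)t^2 - (11/3)t
Adding term by term: -4t^3 - 2t^2 - 2t - 3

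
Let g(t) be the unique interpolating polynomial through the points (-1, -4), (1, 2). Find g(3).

L_0(3) = (2)/[(-2)] = -1
L_1(3) = (4)/[(2)] = 2
Sum: (-4)·(-1) + 2·(2) = 8

8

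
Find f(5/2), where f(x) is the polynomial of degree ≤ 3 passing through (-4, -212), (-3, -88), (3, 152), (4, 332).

187/2

Evaluate each Lagrange basis at x = 5/2:
L_0(5/2) = (11/2)·(-1/2)·(-3/2)/[(-1)·(-7)·(-8)] = -33/448
L_1(5/2) = (13/2)·(-1/2)·(-3/2)/[(1)·(-6)·(-7)] = 13/112
L_2(5/2) = (13/2)·(11/2)·(-3/2)/[(7)·(6)·(-1)] = 143/112
L_3(5/2) = (13/2)·(11/2)·(-1/2)/[(8)·(7)·(1)] = -143/448
Sum: (-212)·(-33/448) + (-88)·(13/112) + 152·(143/112) + 332·(-143/448) = 187/2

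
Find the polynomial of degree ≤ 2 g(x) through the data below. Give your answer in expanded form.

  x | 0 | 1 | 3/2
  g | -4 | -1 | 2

L_0(x) = (x - 1)(x - 3/2) / [3/2] = (2/3)x^2 - (5/3)x + 1
L_1(x) = x(x - 3/2) / [-1/2] = -2x^2 + 3x
L_2(x) = x(x - 1) / [3/4] = (4/3)x^2 - (4/3)x
g(x) = (-4)·L_0 + (-1)·L_1 + 2·L_2
  (-4)·L_0(x) = -(8/3)x^2 + (20/3)x - 4
  (-1)·L_1(x) = 2x^2 - 3x
  2·L_2(x) = (8/3)x^2 - (8/3)x
Adding term by term: 2x^2 + x - 4

g(x) = 2x^2 + x - 4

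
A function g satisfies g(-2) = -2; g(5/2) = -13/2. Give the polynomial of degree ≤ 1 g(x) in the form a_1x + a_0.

g(x) = -x - 4

Build the Lagrange basis polynomials:
L_0(x) = (x - 5/2) / [-9/2] = -(2/9)x + 5/9
L_1(x) = (x + 2) / [9/2] = (2/9)x + 4/9
g(x) = (-2)·L_0 + (-13/2)·L_1
  (-2)·L_0(x) = (4/9)x - 10/9
  (-13/2)·L_1(x) = -(13/9)x - 26/9
Adding term by term: -x - 4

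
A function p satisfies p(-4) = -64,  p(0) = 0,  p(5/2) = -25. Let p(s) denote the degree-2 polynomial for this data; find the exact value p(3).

-36

Using Newton's divided-difference form:
p[-4,0] = (0 - (-64)) / (0 - (-4)) = 16
p[0,5/2] = (-25 - 0) / (5/2 - 0) = -10
p[-4,0,5/2] = (-10 - 16) / (5/2 - (-4)) = -4
p(3) = -64 + 16·(7) + (-4)·(7)·(3) = -36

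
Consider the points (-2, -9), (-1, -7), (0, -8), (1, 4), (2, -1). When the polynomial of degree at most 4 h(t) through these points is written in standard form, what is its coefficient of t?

Build the Lagrange basis polynomials:
L_0(t) = (t + 1)t(t - 1)(t - 2) / [24] = (1/24)t^4 - (1/12)t^3 - (1/24)t^2 + (1/12)t
L_1(t) = (t + 2)t(t - 1)(t - 2) / [-6] = -(1/6)t^4 + (1/6)t^3 + (2/3)t^2 - (2/3)t
L_2(t) = (t + 2)(t + 1)(t - 1)(t - 2) / [4] = (1/4)t^4 - (5/4)t^2 + 1
L_3(t) = (t + 2)(t + 1)t(t - 2) / [-6] = -(1/6)t^4 - (1/6)t^3 + (2/3)t^2 + (2/3)t
L_4(t) = (t + 2)(t + 1)t(t - 1) / [24] = (1/24)t^4 + (1/12)t^3 - (1/24)t^2 - (1/12)t
h(t) = (-9)·L_0 + (-7)·L_1 + (-8)·L_2 + 4·L_3 + (-1)·L_4
Only the coefficient of t is needed; take it from each L_i and combine:
(-9)·(1/12) + (-7)·(-2/3) + (-8)·(0) + 4·(2/3) + (-1)·(-1/12) = 20/3

20/3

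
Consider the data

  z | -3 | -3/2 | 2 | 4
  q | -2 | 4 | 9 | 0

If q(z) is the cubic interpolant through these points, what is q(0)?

L_0(0) = (3/2)·(-2)·(-4)/[(-3/2)·(-5)·(-7)] = -8/35
L_1(0) = (3)·(-2)·(-4)/[(3/2)·(-7/2)·(-11/2)] = 64/77
L_2(0) = (3)·(3/2)·(-4)/[(5)·(7/2)·(-2)] = 18/35
L_3(0) = (3)·(3/2)·(-2)/[(7)·(11/2)·(2)] = -9/77
Sum: (-2)·(-8/35) + 4·(64/77) + 9·(18/35) + 0 = 3238/385

3238/385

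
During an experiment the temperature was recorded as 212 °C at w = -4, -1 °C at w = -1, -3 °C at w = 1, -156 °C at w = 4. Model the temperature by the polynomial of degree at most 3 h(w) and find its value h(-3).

89

Evaluate each Lagrange basis at w = -3:
L_0(-3) = (-2)·(-4)·(-7)/[(-3)·(-5)·(-8)] = 7/15
L_1(-3) = (1)·(-4)·(-7)/[(3)·(-2)·(-5)] = 14/15
L_2(-3) = (1)·(-2)·(-7)/[(5)·(2)·(-3)] = -7/15
L_3(-3) = (1)·(-2)·(-4)/[(8)·(5)·(3)] = 1/15
Sum: 212·(7/15) + (-1)·(14/15) + (-3)·(-7/15) + (-156)·(1/15) = 89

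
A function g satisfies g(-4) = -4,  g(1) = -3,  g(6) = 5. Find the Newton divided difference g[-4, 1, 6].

g[-4,1] = (-3 - (-4)) / (1 - (-4)) = 1/5
g[1,6] = (5 - (-3)) / (6 - 1) = 8/5
g[-4,1,6] = (8/5 - 1/5) / (6 - (-4)) = 7/50

7/50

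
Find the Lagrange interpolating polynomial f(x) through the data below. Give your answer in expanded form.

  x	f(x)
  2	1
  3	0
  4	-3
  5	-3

L_0(x) = (x - 3)(x - 4)(x - 5) / [-6] = -(1/6)x^3 + 2x^2 - (47/6)x + 10
L_1(x) = (x - 2)(x - 4)(x - 5) / [2] = (1/2)x^3 - (11/2)x^2 + 19x - 20
L_2(x) = (x - 2)(x - 3)(x - 5) / [-2] = -(1/2)x^3 + 5x^2 - (31/2)x + 15
L_3(x) = (x - 2)(x - 3)(x - 4) / [6] = (1/6)x^3 - (3/2)x^2 + (13/3)x - 4
f(x) = 1·L_0 + 0·L_1 + (-3)·L_2 + (-3)·L_3
  1·L_0(x) = -(1/6)x^3 + 2x^2 - (47/6)x + 10
  0·L_1(x) = 0
  (-3)·L_2(x) = (3/2)x^3 - 15x^2 + (93/2)x - 45
  (-3)·L_3(x) = -(1/2)x^3 + (9/2)x^2 - 13x + 12
Adding term by term: (5/6)x^3 - (17/2)x^2 + (77/3)x - 23

f(x) = (5/6)x^3 - (17/2)x^2 + (77/3)x - 23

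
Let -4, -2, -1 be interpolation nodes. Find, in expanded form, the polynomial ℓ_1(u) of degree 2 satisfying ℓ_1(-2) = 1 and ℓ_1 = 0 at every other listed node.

ℓ_1(u) = (u + 4)(u + 1) / [(2)·(-1)]
       = (u^2 + 5u + 4) / (-2)

ℓ_1(u) = -(1/2)u^2 - (5/2)u - 2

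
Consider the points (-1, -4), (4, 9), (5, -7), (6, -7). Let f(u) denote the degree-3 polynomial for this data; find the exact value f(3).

1102/35

Evaluate each Lagrange basis at u = 3:
L_0(3) = (-1)·(-2)·(-3)/[(-5)·(-6)·(-7)] = 1/35
L_1(3) = (4)·(-2)·(-3)/[(5)·(-1)·(-2)] = 12/5
L_2(3) = (4)·(-1)·(-3)/[(6)·(1)·(-1)] = -2
L_3(3) = (4)·(-1)·(-2)/[(7)·(2)·(1)] = 4/7
Sum: (-4)·(1/35) + 9·(12/5) + (-7)·(-2) + (-7)·(4/7) = 1102/35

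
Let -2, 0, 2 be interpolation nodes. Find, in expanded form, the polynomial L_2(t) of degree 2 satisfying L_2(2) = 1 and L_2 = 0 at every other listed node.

L_2(t) = (t + 2)t / [(4)·(2)]
       = (t^2 + 2t) / (8)

L_2(t) = (1/8)t^2 + (1/4)t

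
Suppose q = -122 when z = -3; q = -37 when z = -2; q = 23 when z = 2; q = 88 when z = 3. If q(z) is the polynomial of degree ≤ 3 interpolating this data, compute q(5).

Evaluate each Lagrange basis at z = 5:
L_0(5) = (7)·(3)·(2)/[(-1)·(-5)·(-6)] = -7/5
L_1(5) = (8)·(3)·(2)/[(1)·(-4)·(-5)] = 12/5
L_2(5) = (8)·(7)·(2)/[(5)·(4)·(-1)] = -28/5
L_3(5) = (8)·(7)·(3)/[(6)·(5)·(1)] = 28/5
Sum: (-122)·(-7/5) + (-37)·(12/5) + 23·(-28/5) + 88·(28/5) = 446

446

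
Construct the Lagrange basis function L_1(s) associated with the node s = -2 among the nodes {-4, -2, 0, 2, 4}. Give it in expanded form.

L_1(s) = -(1/96)s^4 + (1/48)s^3 + (1/6)s^2 - (1/3)s

L_1(s) = (s + 4)s(s - 2)(s - 4) / [(2)·(-2)·(-4)·(-6)]
       = (s^4 - 2s^3 - 16s^2 + 32s) / (-96)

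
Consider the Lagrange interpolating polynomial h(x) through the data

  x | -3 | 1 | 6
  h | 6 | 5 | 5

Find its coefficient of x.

Build the Lagrange basis polynomials:
L_0(x) = (x - 1)(x - 6) / [36] = (1/36)x^2 - (7/36)x + 1/6
L_1(x) = (x + 3)(x - 6) / [-20] = -(1/20)x^2 + (3/20)x + 9/10
L_2(x) = (x + 3)(x - 1) / [45] = (1/45)x^2 + (2/45)x - 1/15
h(x) = 6·L_0 + 5·L_1 + 5·L_2
Only the coefficient of x is needed; take it from each L_i and combine:
6·(-7/36) + 5·(3/20) + 5·(2/45) = -7/36

-7/36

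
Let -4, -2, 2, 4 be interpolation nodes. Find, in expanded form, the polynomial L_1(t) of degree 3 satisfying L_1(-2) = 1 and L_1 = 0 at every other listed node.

L_1(t) = (t + 4)(t - 2)(t - 4) / [(2)·(-4)·(-6)]
       = (t^3 - 2t^2 - 16t + 32) / (48)

L_1(t) = (1/48)t^3 - (1/24)t^2 - (1/3)t + 2/3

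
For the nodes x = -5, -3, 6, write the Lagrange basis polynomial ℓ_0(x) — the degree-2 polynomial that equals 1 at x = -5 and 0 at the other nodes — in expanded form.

ℓ_0(x) = (x + 3)(x - 6) / [(-2)·(-11)]
       = (x^2 - 3x - 18) / (22)

ℓ_0(x) = (1/22)x^2 - (3/22)x - 9/11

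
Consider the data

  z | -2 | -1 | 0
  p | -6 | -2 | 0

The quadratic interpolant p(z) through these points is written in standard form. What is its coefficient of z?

1

Build the Lagrange basis polynomials:
L_0(z) = (z + 1)z / [2] = (1/2)z^2 + (1/2)z
L_1(z) = (z + 2)z / [-1] = -z^2 - 2z
L_2(z) = (z + 2)(z + 1) / [2] = (1/2)z^2 + (3/2)z + 1
p(z) = (-6)·L_0 + (-2)·L_1 + 0·L_2
Only the coefficient of z is needed; take it from each L_i and combine:
(-6)·(1/2) + (-2)·(-2) + 0·(3/2) = 1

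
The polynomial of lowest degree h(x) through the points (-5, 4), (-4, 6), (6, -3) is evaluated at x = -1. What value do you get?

Evaluate each Lagrange basis at x = -1:
L_0(-1) = (3)·(-7)/[(-1)·(-11)] = -21/11
L_1(-1) = (4)·(-7)/[(1)·(-10)] = 14/5
L_2(-1) = (4)·(3)/[(11)·(10)] = 6/55
Sum: 4·(-21/11) + 6·(14/5) + (-3)·(6/55) = 486/55

486/55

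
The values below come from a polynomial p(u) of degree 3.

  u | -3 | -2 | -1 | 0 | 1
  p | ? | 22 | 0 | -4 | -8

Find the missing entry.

The 4 known values determine p uniquely (degree ≤ 3).
Evaluate each Lagrange basis at u = -3:
L_0(-3) = (-2)·(-3)·(-4)/[(-1)·(-2)·(-3)] = 4
L_1(-3) = (-1)·(-3)·(-4)/[(1)·(-1)·(-2)] = -6
L_2(-3) = (-1)·(-2)·(-4)/[(2)·(1)·(-1)] = 4
L_3(-3) = (-1)·(-2)·(-3)/[(3)·(2)·(1)] = -1
Sum: 22·(4) + 0 + (-4)·(4) + (-8)·(-1) = 80

80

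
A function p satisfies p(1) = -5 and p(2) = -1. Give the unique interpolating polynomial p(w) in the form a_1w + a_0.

p(w) = 4w - 9

Build the Lagrange basis polynomials:
L_0(w) = (w - 2) / [-1] = -w + 2
L_1(w) = (w - 1) / [1] = w - 1
p(w) = (-5)·L_0 + (-1)·L_1
  (-5)·L_0(w) = 5w - 10
  (-1)·L_1(w) = -w + 1
Adding term by term: 4w - 9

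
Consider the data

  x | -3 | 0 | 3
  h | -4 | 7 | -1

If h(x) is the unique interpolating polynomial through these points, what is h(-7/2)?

-553/72

Using Newton's divided-difference form:
h[-3,0] = (7 - (-4)) / (0 - (-3)) = 11/3
h[0,3] = (-1 - 7) / (3 - 0) = -8/3
h[-3,0,3] = (-8/3 - 11/3) / (3 - (-3)) = -19/18
h(-7/2) = -4 + (11/3)·(-1/2) + (-19/18)·(-1/2)·(-7/2) = -553/72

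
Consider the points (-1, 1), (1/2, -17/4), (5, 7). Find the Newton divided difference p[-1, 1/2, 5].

p[-1,1/2] = (-17/4 - 1) / (1/2 - (-1)) = -7/2
p[1/2,5] = (7 - (-17/4)) / (5 - 1/2) = 5/2
p[-1,1/2,5] = (5/2 - (-7/2)) / (5 - (-1)) = 1

1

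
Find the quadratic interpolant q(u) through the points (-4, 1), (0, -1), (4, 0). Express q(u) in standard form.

Newton's divided differences:
q[-4,0] = (-1 - 1) / (0 - (-4)) = -1/2
q[0,4] = (0 - (-1)) / (4 - 0) = 1/4
q[-4,0,4] = (1/4 - (-1/2)) / (4 - (-4)) = 3/32
q(u) = 1 + (-1/2)·(u + 4) + (3/32)·(u + 4)u
Expanding: q(u) = (3/32)u^2 - (1/8)u - 1

q(u) = (3/32)u^2 - (1/8)u - 1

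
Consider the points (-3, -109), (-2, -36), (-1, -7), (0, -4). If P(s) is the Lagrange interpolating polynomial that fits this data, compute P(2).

L_0(2) = (4)·(3)·(2)/[(-1)·(-2)·(-3)] = -4
L_1(2) = (5)·(3)·(2)/[(1)·(-1)·(-2)] = 15
L_2(2) = (5)·(4)·(2)/[(2)·(1)·(-1)] = -20
L_3(2) = (5)·(4)·(3)/[(3)·(2)·(1)] = 10
Sum: (-109)·(-4) + (-36)·(15) + (-7)·(-20) + (-4)·(10) = -4

-4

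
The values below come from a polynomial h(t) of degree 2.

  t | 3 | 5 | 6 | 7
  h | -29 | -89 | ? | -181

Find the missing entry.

-131

The 3 known values determine h uniquely (degree ≤ 2).
Evaluate each Lagrange basis at t = 6:
L_0(6) = (1)·(-1)/[(-2)·(-4)] = -1/8
L_1(6) = (3)·(-1)/[(2)·(-2)] = 3/4
L_2(6) = (3)·(1)/[(4)·(2)] = 3/8
Sum: (-29)·(-1/8) + (-89)·(3/4) + (-181)·(3/8) = -131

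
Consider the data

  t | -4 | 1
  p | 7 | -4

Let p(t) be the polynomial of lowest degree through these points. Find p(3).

Evaluate each Lagrange basis at t = 3:
L_0(3) = (2)/[(-5)] = -2/5
L_1(3) = (7)/[(5)] = 7/5
Sum: 7·(-2/5) + (-4)·(7/5) = -42/5

-42/5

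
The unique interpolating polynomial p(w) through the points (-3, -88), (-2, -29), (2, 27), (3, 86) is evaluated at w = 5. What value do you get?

384

Using Newton's divided-difference form:
p[-3,-2] = (-29 - (-88)) / (-2 - (-3)) = 59
p[-2,2] = (27 - (-29)) / (2 - (-2)) = 14
p[2,3] = (86 - 27) / (3 - 2) = 59
p[-3,-2,2] = (14 - 59) / (2 - (-3)) = -9
p[-2,2,3] = (59 - 14) / (3 - (-2)) = 9
p[-3,-2,2,3] = (9 - (-9)) / (3 - (-3)) = 3
p(5) = -88 + 59·(8) + (-9)·(8)·(7) + 3·(8)·(7)·(3) = 384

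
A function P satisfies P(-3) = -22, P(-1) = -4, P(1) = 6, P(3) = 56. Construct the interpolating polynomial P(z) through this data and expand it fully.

Newton's divided differences:
P[-3,-1] = (-4 - (-22)) / (-1 - (-3)) = 9
P[-1,1] = (6 - (-4)) / (1 - (-1)) = 5
P[1,3] = (56 - 6) / (3 - 1) = 25
P[-3,-1,1] = (5 - 9) / (1 - (-3)) = -1
P[-1,1,3] = (25 - 5) / (3 - (-1)) = 5
P[-3,-1,1,3] = (5 - (-1)) / (3 - (-3)) = 1
P(z) = -22 + 9·(z + 3) + (-1)·(z + 3)(z + 1) + 1·(z + 3)(z + 1)(z - 1)
Expanding: P(z) = z^3 + 2z^2 + 4z - 1

P(z) = z^3 + 2z^2 + 4z - 1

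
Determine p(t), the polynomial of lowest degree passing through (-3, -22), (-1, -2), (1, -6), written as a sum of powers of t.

Newton's divided differences:
p[-3,-1] = (-2 - (-22)) / (-1 - (-3)) = 10
p[-1,1] = (-6 - (-2)) / (1 - (-1)) = -2
p[-3,-1,1] = (-2 - 10) / (1 - (-3)) = -3
p(t) = -22 + 10·(t + 3) + (-3)·(t + 3)(t + 1)
Expanding: p(t) = -3t^2 - 2t - 1

p(t) = -3t^2 - 2t - 1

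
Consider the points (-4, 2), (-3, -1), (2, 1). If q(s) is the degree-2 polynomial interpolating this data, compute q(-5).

Using Newton's divided-difference form:
q[-4,-3] = (-1 - 2) / (-3 - (-4)) = -3
q[-3,2] = (1 - (-1)) / (2 - (-3)) = 2/5
q[-4,-3,2] = (2/5 - (-3)) / (2 - (-4)) = 17/30
q(-5) = 2 + (-3)·(-1) + (17/30)·(-1)·(-2) = 92/15

92/15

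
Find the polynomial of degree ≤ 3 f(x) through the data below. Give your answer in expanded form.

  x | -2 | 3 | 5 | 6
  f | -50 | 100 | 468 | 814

Build the Lagrange basis polynomials:
L_0(x) = (x - 3)(x - 5)(x - 6) / [-280] = -(1/280)x^3 + (1/20)x^2 - (9/40)x + 9/28
L_1(x) = (x + 2)(x - 5)(x - 6) / [30] = (1/30)x^3 - (3/10)x^2 + (4/15)x + 2
L_2(x) = (x + 2)(x - 3)(x - 6) / [-14] = -(1/14)x^3 + (1/2)x^2 - 18/7
L_3(x) = (x + 2)(x - 3)(x - 5) / [24] = (1/24)x^3 - (1/4)x^2 - (1/24)x + 5/4
f(x) = (-50)·L_0 + 100·L_1 + 468·L_2 + 814·L_3
  (-50)·L_0(x) = (5/28)x^3 - (5/2)x^2 + (45/4)x - 225/14
  100·L_1(x) = (10/3)x^3 - 30x^2 + (80/3)x + 200
  468·L_2(x) = -(234/7)x^3 + 234x^2 - 8424/7
  814·L_3(x) = (407/12)x^3 - (407/2)x^2 - (407/12)x + 2035/2
Adding term by term: 4x^3 - 2x^2 + 4x - 2

f(x) = 4x^3 - 2x^2 + 4x - 2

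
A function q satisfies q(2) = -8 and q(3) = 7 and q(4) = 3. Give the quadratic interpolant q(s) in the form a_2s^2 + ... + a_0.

q(s) = -(19/2)s^2 + (125/2)s - 95

L_0(s) = (s - 3)(s - 4) / [2] = (1/2)s^2 - (7/2)s + 6
L_1(s) = (s - 2)(s - 4) / [-1] = -s^2 + 6s - 8
L_2(s) = (s - 2)(s - 3) / [2] = (1/2)s^2 - (5/2)s + 3
q(s) = (-8)·L_0 + 7·L_1 + 3·L_2
  (-8)·L_0(s) = -4s^2 + 28s - 48
  7·L_1(s) = -7s^2 + 42s - 56
  3·L_2(s) = (3/2)s^2 - (15/2)s + 9
Adding term by term: -(19/2)s^2 + (125/2)s - 95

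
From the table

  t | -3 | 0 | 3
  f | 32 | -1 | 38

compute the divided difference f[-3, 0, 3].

4

f[-3,0] = (-1 - 32) / (0 - (-3)) = -11
f[0,3] = (38 - (-1)) / (3 - 0) = 13
f[-3,0,3] = (13 - (-11)) / (3 - (-3)) = 4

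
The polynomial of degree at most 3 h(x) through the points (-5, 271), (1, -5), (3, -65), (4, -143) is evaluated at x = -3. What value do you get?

Evaluate each Lagrange basis at x = -3:
L_0(-3) = (-4)·(-6)·(-7)/[(-6)·(-8)·(-9)] = 7/18
L_1(-3) = (2)·(-6)·(-7)/[(6)·(-2)·(-3)] = 7/3
L_2(-3) = (2)·(-4)·(-7)/[(8)·(2)·(-1)] = -7/2
L_3(-3) = (2)·(-4)·(-6)/[(9)·(3)·(1)] = 16/9
Sum: 271·(7/18) + (-5)·(7/3) + (-65)·(-7/2) + (-143)·(16/9) = 67

67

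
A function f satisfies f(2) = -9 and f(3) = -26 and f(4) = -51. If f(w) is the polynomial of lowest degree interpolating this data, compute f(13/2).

-297/2

Evaluate each Lagrange basis at w = 13/2:
L_0(13/2) = (7/2)·(5/2)/[(-1)·(-2)] = 35/8
L_1(13/2) = (9/2)·(5/2)/[(1)·(-1)] = -45/4
L_2(13/2) = (9/2)·(7/2)/[(2)·(1)] = 63/8
Sum: (-9)·(35/8) + (-26)·(-45/4) + (-51)·(63/8) = -297/2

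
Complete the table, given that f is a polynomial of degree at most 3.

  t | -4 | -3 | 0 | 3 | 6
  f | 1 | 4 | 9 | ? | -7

92/15

The 4 known values determine f uniquely (degree ≤ 3).
Evaluate each Lagrange basis at t = 3:
L_0(3) = (6)·(3)·(-3)/[(-1)·(-4)·(-10)] = 27/20
L_1(3) = (7)·(3)·(-3)/[(1)·(-3)·(-9)] = -7/3
L_2(3) = (7)·(6)·(-3)/[(4)·(3)·(-6)] = 7/4
L_3(3) = (7)·(6)·(3)/[(10)·(9)·(6)] = 7/30
Sum: 1·(27/20) + 4·(-7/3) + 9·(7/4) + (-7)·(7/30) = 92/15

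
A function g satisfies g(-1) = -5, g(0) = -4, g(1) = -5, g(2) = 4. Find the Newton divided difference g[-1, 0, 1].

g[-1,0] = (-4 - (-5)) / (0 - (-1)) = 1
g[0,1] = (-5 - (-4)) / (1 - 0) = -1
g[-1,0,1] = (-1 - 1) / (1 - (-1)) = -1

-1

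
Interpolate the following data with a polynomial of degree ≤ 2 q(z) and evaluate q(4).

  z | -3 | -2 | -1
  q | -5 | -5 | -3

L_0(4) = (6)·(5)/[(-1)·(-2)] = 15
L_1(4) = (7)·(5)/[(1)·(-1)] = -35
L_2(4) = (7)·(6)/[(2)·(1)] = 21
Sum: (-5)·(15) + (-5)·(-35) + (-3)·(21) = 37

37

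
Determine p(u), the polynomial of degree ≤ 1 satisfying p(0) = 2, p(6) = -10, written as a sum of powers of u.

p(u) = -2u + 2

Build the Lagrange basis polynomials:
L_0(u) = (u - 6) / [-6] = -(1/6)u + 1
L_1(u) = u / [6] = (1/6)u
p(u) = 2·L_0 + (-10)·L_1
  2·L_0(u) = -(1/3)u + 2
  (-10)·L_1(u) = -(5/3)u
Adding term by term: -2u + 2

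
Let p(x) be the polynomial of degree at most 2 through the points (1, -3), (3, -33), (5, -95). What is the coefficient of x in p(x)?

Build the Lagrange basis polynomials:
L_0(x) = (x - 3)(x - 5) / [8] = (1/8)x^2 - x + 15/8
L_1(x) = (x - 1)(x - 5) / [-4] = -(1/4)x^2 + (3/2)x - 5/4
L_2(x) = (x - 1)(x - 3) / [8] = (1/8)x^2 - (1/2)x + 3/8
p(x) = (-3)·L_0 + (-33)·L_1 + (-95)·L_2
Only the coefficient of x is needed; take it from each L_i and combine:
(-3)·(-1) + (-33)·(3/2) + (-95)·(-1/2) = 1

1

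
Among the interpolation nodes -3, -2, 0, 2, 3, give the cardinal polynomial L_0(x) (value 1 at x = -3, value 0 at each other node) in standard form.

L_0(x) = (1/90)x^4 - (1/30)x^3 - (2/45)x^2 + (2/15)x

L_0(x) = (x + 2)x(x - 2)(x - 3) / [(-1)·(-3)·(-5)·(-6)]
       = (x^4 - 3x^3 - 4x^2 + 12x) / (90)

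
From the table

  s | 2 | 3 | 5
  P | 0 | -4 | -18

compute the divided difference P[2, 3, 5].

P[2,3] = (-4 - 0) / (3 - 2) = -4
P[3,5] = (-18 - (-4)) / (5 - 3) = -7
P[2,3,5] = (-7 - (-4)) / (5 - 2) = -1

-1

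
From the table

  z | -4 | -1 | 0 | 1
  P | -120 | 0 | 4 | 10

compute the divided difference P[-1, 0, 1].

1

P[-1,0] = (4 - 0) / (0 - (-1)) = 4
P[0,1] = (10 - 4) / (1 - 0) = 6
P[-1,0,1] = (6 - 4) / (1 - (-1)) = 1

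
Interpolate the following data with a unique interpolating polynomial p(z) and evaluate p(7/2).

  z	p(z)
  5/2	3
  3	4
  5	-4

Evaluate each Lagrange basis at z = 7/2:
L_0(7/2) = (1/2)·(-3/2)/[(-1/2)·(-5/2)] = -3/5
L_1(7/2) = (1)·(-3/2)/[(1/2)·(-2)] = 3/2
L_2(7/2) = (1)·(1/2)/[(5/2)·(2)] = 1/10
Sum: 3·(-3/5) + 4·(3/2) + (-4)·(1/10) = 19/5

19/5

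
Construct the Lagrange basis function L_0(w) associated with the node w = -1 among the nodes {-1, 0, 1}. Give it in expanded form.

L_0(w) = (1/2)w^2 - (1/2)w

L_0(w) = w(w - 1) / [(-1)·(-2)]
       = (w^2 - w) / (2)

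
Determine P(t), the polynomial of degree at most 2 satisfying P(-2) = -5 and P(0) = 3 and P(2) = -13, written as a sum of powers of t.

P(t) = -3t^2 - 2t + 3

Build the Lagrange basis polynomials:
L_0(t) = t(t - 2) / [8] = (1/8)t^2 - (1/4)t
L_1(t) = (t + 2)(t - 2) / [-4] = -(1/4)t^2 + 1
L_2(t) = (t + 2)t / [8] = (1/8)t^2 + (1/4)t
P(t) = (-5)·L_0 + 3·L_1 + (-13)·L_2
  (-5)·L_0(t) = -(5/8)t^2 + (5/4)t
  3·L_1(t) = -(3/4)t^2 + 3
  (-13)·L_2(t) = -(13/8)t^2 - (13/4)t
Adding term by term: -3t^2 - 2t + 3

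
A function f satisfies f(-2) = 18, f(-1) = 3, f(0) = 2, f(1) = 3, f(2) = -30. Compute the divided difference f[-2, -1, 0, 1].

f[-2,-1] = (3 - 18) / (-1 - (-2)) = -15
f[-1,0] = (2 - 3) / (0 - (-1)) = -1
f[0,1] = (3 - 2) / (1 - 0) = 1
f[-2,-1,0] = (-1 - (-15)) / (0 - (-2)) = 7
f[-1,0,1] = (1 - (-1)) / (1 - (-1)) = 1
f[-2,-1,0,1] = (1 - 7) / (1 - (-2)) = -2

-2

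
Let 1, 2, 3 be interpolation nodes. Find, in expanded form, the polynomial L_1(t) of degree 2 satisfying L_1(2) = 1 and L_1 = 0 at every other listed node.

L_1(t) = -t^2 + 4t - 3

L_1(t) = (t - 1)(t - 3) / [(1)·(-1)]
       = (t^2 - 4t + 3) / (-1)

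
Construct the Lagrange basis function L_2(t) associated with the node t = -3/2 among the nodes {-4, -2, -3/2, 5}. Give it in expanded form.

L_2(t) = -(8/65)t^3 - (8/65)t^2 + (176/65)t + 64/13

L_2(t) = (t + 4)(t + 2)(t - 5) / [(5/2)·(1/2)·(-13/2)]
       = (t^3 + t^2 - 22t - 40) / (-65/8)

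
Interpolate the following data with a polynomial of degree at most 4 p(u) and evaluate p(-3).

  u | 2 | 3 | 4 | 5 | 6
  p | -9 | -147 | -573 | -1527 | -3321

Using Newton's divided-difference form:
p[2,3] = (-147 - (-9)) / (3 - 2) = -138
p[3,4] = (-573 - (-147)) / (4 - 3) = -426
p[4,5] = (-1527 - (-573)) / (5 - 4) = -954
p[5,6] = (-3321 - (-1527)) / (6 - 5) = -1794
p[2,3,4] = (-426 - (-138)) / (4 - 2) = -144
p[3,4,5] = (-954 - (-426)) / (5 - 3) = -264
p[4,5,6] = (-1794 - (-954)) / (6 - 4) = -420
p[2,3,4,5] = (-264 - (-144)) / (5 - 2) = -40
p[3,4,5,6] = (-420 - (-264)) / (6 - 3) = -52
p[2,3,4,5,6] = (-52 - (-40)) / (6 - 2) = -3
p(-3) = -9 + (-138)·(-5) + (-144)·(-5)·(-6) + (-40)·(-5)·(-6)·(-7) + (-3)·(-5)·(-6)·(-7)·(-8) = -279

-279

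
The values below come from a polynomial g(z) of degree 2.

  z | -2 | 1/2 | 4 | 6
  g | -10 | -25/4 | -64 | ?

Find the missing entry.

The 3 known values determine g uniquely (degree ≤ 2).
L_0(6) = (11/2)·(2)/[(-5/2)·(-6)] = 11/15
L_1(6) = (8)·(2)/[(5/2)·(-7/2)] = -64/35
L_2(6) = (8)·(11/2)/[(6)·(7/2)] = 44/21
Sum: (-10)·(11/15) + (-25/4)·(-64/35) + (-64)·(44/21) = -130

-130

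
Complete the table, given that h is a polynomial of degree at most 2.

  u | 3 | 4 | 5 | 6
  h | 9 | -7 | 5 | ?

The 3 known values determine h uniquely (degree ≤ 2).
Evaluate each Lagrange basis at u = 6:
L_0(6) = (2)·(1)/[(-1)·(-2)] = 1
L_1(6) = (3)·(1)/[(1)·(-1)] = -3
L_2(6) = (3)·(2)/[(2)·(1)] = 3
Sum: 9·(1) + (-7)·(-3) + 5·(3) = 45

45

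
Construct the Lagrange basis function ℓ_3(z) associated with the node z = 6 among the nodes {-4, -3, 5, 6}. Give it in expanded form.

ℓ_3(z) = (1/90)z^3 + (1/45)z^2 - (23/90)z - 2/3

ℓ_3(z) = (z + 4)(z + 3)(z - 5) / [(10)·(9)·(1)]
       = (z^3 + 2z^2 - 23z - 60) / (90)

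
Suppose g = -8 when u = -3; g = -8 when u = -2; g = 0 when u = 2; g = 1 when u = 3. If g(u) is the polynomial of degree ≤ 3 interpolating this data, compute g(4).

2/5

Evaluate each Lagrange basis at u = 4:
L_0(4) = (6)·(2)·(1)/[(-1)·(-5)·(-6)] = -2/5
L_1(4) = (7)·(2)·(1)/[(1)·(-4)·(-5)] = 7/10
L_2(4) = (7)·(6)·(1)/[(5)·(4)·(-1)] = -21/10
L_3(4) = (7)·(6)·(2)/[(6)·(5)·(1)] = 14/5
Sum: (-8)·(-2/5) + (-8)·(7/10) + 0 + 1·(14/5) = 2/5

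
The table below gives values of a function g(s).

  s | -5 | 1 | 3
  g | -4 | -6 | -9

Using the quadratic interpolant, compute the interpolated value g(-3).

-7/2

Evaluate each Lagrange basis at s = -3:
L_0(-3) = (-4)·(-6)/[(-6)·(-8)] = 1/2
L_1(-3) = (2)·(-6)/[(6)·(-2)] = 1
L_2(-3) = (2)·(-4)/[(8)·(2)] = -1/2
Sum: (-4)·(1/2) + (-6)·(1) + (-9)·(-1/2) = -7/2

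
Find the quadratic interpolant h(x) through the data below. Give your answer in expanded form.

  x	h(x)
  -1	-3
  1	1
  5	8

h(x) = -(1/24)x^2 + 2x - 23/24

Newton's divided differences:
h[-1,1] = (1 - (-3)) / (1 - (-1)) = 2
h[1,5] = (8 - 1) / (5 - 1) = 7/4
h[-1,1,5] = (7/4 - 2) / (5 - (-1)) = -1/24
h(x) = -3 + 2·(x + 1) + (-1/24)·(x + 1)(x - 1)
Expanding: h(x) = -(1/24)x^2 + 2x - 23/24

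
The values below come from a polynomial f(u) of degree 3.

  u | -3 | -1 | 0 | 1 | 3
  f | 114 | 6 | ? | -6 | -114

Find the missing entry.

0

The 4 known values determine f uniquely (degree ≤ 3).
L_0(0) = (1)·(-1)·(-3)/[(-2)·(-4)·(-6)] = -1/16
L_1(0) = (3)·(-1)·(-3)/[(2)·(-2)·(-4)] = 9/16
L_2(0) = (3)·(1)·(-3)/[(4)·(2)·(-2)] = 9/16
L_3(0) = (3)·(1)·(-1)/[(6)·(4)·(2)] = -1/16
Sum: 114·(-1/16) + 6·(9/16) + (-6)·(9/16) + (-114)·(-1/16) = 0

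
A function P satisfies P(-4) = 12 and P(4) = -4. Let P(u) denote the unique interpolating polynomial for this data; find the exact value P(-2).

Evaluate each Lagrange basis at u = -2:
L_0(-2) = (-6)/[(-8)] = 3/4
L_1(-2) = (2)/[(8)] = 1/4
Sum: 12·(3/4) + (-4)·(1/4) = 8

8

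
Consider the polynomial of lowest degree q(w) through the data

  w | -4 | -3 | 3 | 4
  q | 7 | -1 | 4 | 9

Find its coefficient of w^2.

13/14

Build the Lagrange basis polynomials:
L_0(w) = (w + 3)(w - 3)(w - 4) / [-56] = -(1/56)w^3 + (1/14)w^2 + (9/56)w - 9/14
L_1(w) = (w + 4)(w - 3)(w - 4) / [42] = (1/42)w^3 - (1/14)w^2 - (8/21)w + 8/7
L_2(w) = (w + 4)(w + 3)(w - 4) / [-42] = -(1/42)w^3 - (1/14)w^2 + (8/21)w + 8/7
L_3(w) = (w + 4)(w + 3)(w - 3) / [56] = (1/56)w^3 + (1/14)w^2 - (9/56)w - 9/14
q(w) = 7·L_0 + (-1)·L_1 + 4·L_2 + 9·L_3
Only the coefficient of w^2 is needed; take it from each L_i and combine:
7·(1/14) + (-1)·(-1/14) + 4·(-1/14) + 9·(1/14) = 13/14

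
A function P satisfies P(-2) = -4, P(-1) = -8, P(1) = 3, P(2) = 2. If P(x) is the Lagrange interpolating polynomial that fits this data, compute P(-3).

17

Evaluate each Lagrange basis at x = -3:
L_0(-3) = (-2)·(-4)·(-5)/[(-1)·(-3)·(-4)] = 10/3
L_1(-3) = (-1)·(-4)·(-5)/[(1)·(-2)·(-3)] = -10/3
L_2(-3) = (-1)·(-2)·(-5)/[(3)·(2)·(-1)] = 5/3
L_3(-3) = (-1)·(-2)·(-4)/[(4)·(3)·(1)] = -2/3
Sum: (-4)·(10/3) + (-8)·(-10/3) + 3·(5/3) + 2·(-2/3) = 17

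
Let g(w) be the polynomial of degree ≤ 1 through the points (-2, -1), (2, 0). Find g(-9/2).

Evaluate each Lagrange basis at w = -9/2:
L_0(-9/2) = (-13/2)/[(-4)] = 13/8
L_1(-9/2) = (-5/2)/[(4)] = -5/8
Sum: (-1)·(13/8) + 0 = -13/8

-13/8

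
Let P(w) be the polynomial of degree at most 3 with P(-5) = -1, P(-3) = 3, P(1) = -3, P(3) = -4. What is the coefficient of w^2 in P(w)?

L_0(w) = (w + 3)(w - 1)(w - 3) / [-96] = -(1/96)w^3 + (1/96)w^2 + (3/32)w - 3/32
L_1(w) = (w + 5)(w - 1)(w - 3) / [48] = (1/48)w^3 + (1/48)w^2 - (17/48)w + 5/16
L_2(w) = (w + 5)(w + 3)(w - 3) / [-48] = -(1/48)w^3 - (5/48)w^2 + (3/16)w + 15/16
L_3(w) = (w + 5)(w + 3)(w - 1) / [96] = (1/96)w^3 + (7/96)w^2 + (7/96)w - 5/32
P(w) = (-1)·L_0 + 3·L_1 + (-3)·L_2 + (-4)·L_3
Only the coefficient of w^2 is needed; take it from each L_i and combine:
(-1)·(1/96) + 3·(1/48) + (-3)·(-5/48) + (-4)·(7/96) = 7/96

7/96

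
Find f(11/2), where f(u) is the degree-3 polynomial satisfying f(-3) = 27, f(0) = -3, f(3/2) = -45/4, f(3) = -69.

L_0(11/2) = (11/2)·(4)·(5/2)/[(-3)·(-9/2)·(-6)] = -55/81
L_1(11/2) = (17/2)·(4)·(5/2)/[(3)·(-3/2)·(-3)] = 170/27
L_2(11/2) = (17/2)·(11/2)·(5/2)/[(9/2)·(3/2)·(-3/2)] = -935/81
L_3(11/2) = (17/2)·(11/2)·(4)/[(6)·(3)·(3/2)] = 187/27
Sum: 27·(-55/81) + (-3)·(170/27) + (-45/4)·(-935/81) + (-69)·(187/27) = -1541/4

-1541/4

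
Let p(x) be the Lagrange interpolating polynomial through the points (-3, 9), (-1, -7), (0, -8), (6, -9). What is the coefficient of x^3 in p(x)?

The leading coefficient equals the top divided difference p[-3,-1,0,6].
p[-3,-1] = (-7 - 9) / (-1 - (-3)) = -8
p[-1,0] = (-8 - (-7)) / (0 - (-1)) = -1
p[0,6] = (-9 - (-8)) / (6 - 0) = -1/6
p[-3,-1,0] = (-1 - (-8)) / (0 - (-3)) = 7/3
p[-1,0,6] = (-1/6 - (-1)) / (6 - (-1)) = 5/42
p[-3,-1,0,6] = (5/42 - 7/3) / (6 - (-3)) = -31/126

-31/126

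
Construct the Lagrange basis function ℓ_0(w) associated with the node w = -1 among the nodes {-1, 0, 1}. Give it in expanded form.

ℓ_0(w) = (1/2)w^2 - (1/2)w

ℓ_0(w) = w(w - 1) / [(-1)·(-2)]
       = (w^2 - w) / (2)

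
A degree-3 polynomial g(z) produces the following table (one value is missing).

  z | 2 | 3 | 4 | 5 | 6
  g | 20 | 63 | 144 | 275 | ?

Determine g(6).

468

The 4 known values determine g uniquely (degree ≤ 3).
L_0(6) = (3)·(2)·(1)/[(-1)·(-2)·(-3)] = -1
L_1(6) = (4)·(2)·(1)/[(1)·(-1)·(-2)] = 4
L_2(6) = (4)·(3)·(1)/[(2)·(1)·(-1)] = -6
L_3(6) = (4)·(3)·(2)/[(3)·(2)·(1)] = 4
Sum: 20·(-1) + 63·(4) + 144·(-6) + 275·(4) = 468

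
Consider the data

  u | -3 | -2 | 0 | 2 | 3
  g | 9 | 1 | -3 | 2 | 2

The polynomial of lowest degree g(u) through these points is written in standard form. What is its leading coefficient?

-13/360

Build the Lagrange basis polynomials:
L_0(u) = (u + 2)u(u - 2)(u - 3) / [90] = (1/90)u^4 - (1/30)u^3 - (2/45)u^2 + (2/15)u
L_1(u) = (u + 3)u(u - 2)(u - 3) / [-40] = -(1/40)u^4 + (1/20)u^3 + (9/40)u^2 - (9/20)u
L_2(u) = (u + 3)(u + 2)(u - 2)(u - 3) / [36] = (1/36)u^4 - (13/36)u^2 + 1
L_3(u) = (u + 3)(u + 2)u(u - 3) / [-40] = -(1/40)u^4 - (1/20)u^3 + (9/40)u^2 + (9/20)u
L_4(u) = (u + 3)(u + 2)u(u - 2) / [90] = (1/90)u^4 + (1/30)u^3 - (2/45)u^2 - (2/15)u
g(u) = 9·L_0 + 1·L_1 + (-3)·L_2 + 2·L_3 + 2·L_4
Only the coefficient of u^4 is needed; take it from each L_i and combine:
9·(1/90) + 1·(-1/40) + (-3)·(1/36) + 2·(-1/40) + 2·(1/90) = -13/360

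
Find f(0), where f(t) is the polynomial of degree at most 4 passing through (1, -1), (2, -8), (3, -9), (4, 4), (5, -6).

Evaluate each Lagrange basis at t = 0:
L_0(0) = (-2)·(-3)·(-4)·(-5)/[(-1)·(-2)·(-3)·(-4)] = 5
L_1(0) = (-1)·(-3)·(-4)·(-5)/[(1)·(-1)·(-2)·(-3)] = -10
L_2(0) = (-1)·(-2)·(-4)·(-5)/[(2)·(1)·(-1)·(-2)] = 10
L_3(0) = (-1)·(-2)·(-3)·(-5)/[(3)·(2)·(1)·(-1)] = -5
L_4(0) = (-1)·(-2)·(-3)·(-4)/[(4)·(3)·(2)·(1)] = 1
Sum: (-1)·(5) + (-8)·(-10) + (-9)·(10) + 4·(-5) + (-6)·(1) = -41

-41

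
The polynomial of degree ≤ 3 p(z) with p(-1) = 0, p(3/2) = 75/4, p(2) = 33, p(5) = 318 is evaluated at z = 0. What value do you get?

Evaluate each Lagrange basis at z = 0:
L_0(0) = (-3/2)·(-2)·(-5)/[(-5/2)·(-3)·(-6)] = 1/3
L_1(0) = (1)·(-2)·(-5)/[(5/2)·(-1/2)·(-7/2)] = 16/7
L_2(0) = (1)·(-3/2)·(-5)/[(3)·(1/2)·(-3)] = -5/3
L_3(0) = (1)·(-3/2)·(-2)/[(6)·(7/2)·(3)] = 1/21
Sum: 0 + 75/4·(16/7) + 33·(-5/3) + 318·(1/21) = 3

3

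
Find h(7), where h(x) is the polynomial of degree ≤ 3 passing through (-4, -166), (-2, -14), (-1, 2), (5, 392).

L_0(7) = (9)·(8)·(2)/[(-2)·(-3)·(-9)] = -8/3
L_1(7) = (11)·(8)·(2)/[(2)·(-1)·(-7)] = 88/7
L_2(7) = (11)·(9)·(2)/[(3)·(1)·(-6)] = -11
L_3(7) = (11)·(9)·(8)/[(9)·(7)·(6)] = 44/21
Sum: (-166)·(-8/3) + (-14)·(88/7) + 2·(-11) + 392·(44/21) = 1066

1066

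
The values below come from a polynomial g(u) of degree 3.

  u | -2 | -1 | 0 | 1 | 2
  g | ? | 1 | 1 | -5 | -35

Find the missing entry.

13

The 4 known values determine g uniquely (degree ≤ 3).
L_0(-2) = (-2)·(-3)·(-4)/[(-1)·(-2)·(-3)] = 4
L_1(-2) = (-1)·(-3)·(-4)/[(1)·(-1)·(-2)] = -6
L_2(-2) = (-1)·(-2)·(-4)/[(2)·(1)·(-1)] = 4
L_3(-2) = (-1)·(-2)·(-3)/[(3)·(2)·(1)] = -1
Sum: 1·(4) + 1·(-6) + (-5)·(4) + (-35)·(-1) = 13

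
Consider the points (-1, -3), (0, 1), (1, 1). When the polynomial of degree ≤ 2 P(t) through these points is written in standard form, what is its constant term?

L_0(t) = t(t - 1) / [2] = (1/2)t^2 - (1/2)t
L_1(t) = (t + 1)(t - 1) / [-1] = -t^2 + 1
L_2(t) = (t + 1)t / [2] = (1/2)t^2 + (1/2)t
P(t) = (-3)·L_0 + 1·L_1 + 1·L_2
Only the constant term is needed; take it from each L_i and combine:
(-3)·(0) + 1·(1) + 1·(0) = 1

1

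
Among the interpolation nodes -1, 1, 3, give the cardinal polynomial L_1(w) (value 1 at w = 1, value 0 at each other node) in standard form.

L_1(w) = (w + 1)(w - 3) / [(2)·(-2)]
       = (w^2 - 2w - 3) / (-4)

L_1(w) = -(1/4)w^2 + (1/2)w + 3/4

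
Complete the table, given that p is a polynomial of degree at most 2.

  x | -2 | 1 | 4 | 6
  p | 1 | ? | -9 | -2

-157/16

The 3 known values determine p uniquely (degree ≤ 2).
L_0(1) = (-3)·(-5)/[(-6)·(-8)] = 5/16
L_1(1) = (3)·(-5)/[(6)·(-2)] = 5/4
L_2(1) = (3)·(-3)/[(8)·(2)] = -9/16
Sum: 1·(5/16) + (-9)·(5/4) + (-2)·(-9/16) = -157/16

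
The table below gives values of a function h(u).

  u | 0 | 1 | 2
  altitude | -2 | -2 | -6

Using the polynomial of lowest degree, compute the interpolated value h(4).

-26

Evaluate each Lagrange basis at u = 4:
L_0(4) = (3)·(2)/[(-1)·(-2)] = 3
L_1(4) = (4)·(2)/[(1)·(-1)] = -8
L_2(4) = (4)·(3)/[(2)·(1)] = 6
Sum: (-2)·(3) + (-2)·(-8) + (-6)·(6) = -26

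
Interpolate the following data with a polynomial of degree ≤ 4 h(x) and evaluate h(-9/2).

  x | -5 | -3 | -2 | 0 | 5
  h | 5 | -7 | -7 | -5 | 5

Evaluate each Lagrange basis at x = -9/2:
L_0(-9/2) = (-3/2)·(-5/2)·(-9/2)·(-19/2)/[(-2)·(-3)·(-5)·(-10)] = 171/320
L_1(-9/2) = (1/2)·(-5/2)·(-9/2)·(-19/2)/[(2)·(-1)·(-3)·(-8)] = 285/256
L_2(-9/2) = (1/2)·(-3/2)·(-9/2)·(-19/2)/[(3)·(1)·(-2)·(-7)] = -171/224
L_3(-9/2) = (1/2)·(-3/2)·(-5/2)·(-19/2)/[(5)·(3)·(2)·(-5)] = 19/160
L_4(-9/2) = (1/2)·(-3/2)·(-5/2)·(-9/2)/[(10)·(8)·(7)·(5)] = -27/8960
Sum: 5·(171/320) + (-7)·(285/256) + (-7)·(-171/224) + (-5)·(19/160) + 5·(-27/8960) = -173/448

-173/448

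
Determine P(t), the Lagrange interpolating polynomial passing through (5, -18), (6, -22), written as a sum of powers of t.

P(t) = -4t + 2

Build the Lagrange basis polynomials:
L_0(t) = (t - 6) / [-1] = -t + 6
L_1(t) = (t - 5) / [1] = t - 5
P(t) = (-18)·L_0 + (-22)·L_1
  (-18)·L_0(t) = 18t - 108
  (-22)·L_1(t) = -22t + 110
Adding term by term: -4t + 2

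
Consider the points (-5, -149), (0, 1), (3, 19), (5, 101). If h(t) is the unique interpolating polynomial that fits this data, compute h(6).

L_0(6) = (6)·(3)·(1)/[(-5)·(-8)·(-10)] = -9/200
L_1(6) = (11)·(3)·(1)/[(5)·(-3)·(-5)] = 11/25
L_2(6) = (11)·(6)·(1)/[(8)·(3)·(-2)] = -11/8
L_3(6) = (11)·(6)·(3)/[(10)·(5)·(2)] = 99/50
Sum: (-149)·(-9/200) + 1·(11/25) + 19·(-11/8) + 101·(99/50) = 181

181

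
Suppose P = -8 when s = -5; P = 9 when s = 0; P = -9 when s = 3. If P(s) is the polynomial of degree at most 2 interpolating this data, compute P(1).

L_0(1) = (1)·(-2)/[(-5)·(-8)] = -1/20
L_1(1) = (6)·(-2)/[(5)·(-3)] = 4/5
L_2(1) = (6)·(1)/[(8)·(3)] = 1/4
Sum: (-8)·(-1/20) + 9·(4/5) + (-9)·(1/4) = 107/20

107/20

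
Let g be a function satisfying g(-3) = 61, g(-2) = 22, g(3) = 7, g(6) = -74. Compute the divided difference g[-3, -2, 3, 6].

g[-3,-2] = (22 - 61) / (-2 - (-3)) = -39
g[-2,3] = (7 - 22) / (3 - (-2)) = -3
g[3,6] = (-74 - 7) / (6 - 3) = -27
g[-3,-2,3] = (-3 - (-39)) / (3 - (-3)) = 6
g[-2,3,6] = (-27 - (-3)) / (6 - (-2)) = -3
g[-3,-2,3,6] = (-3 - 6) / (6 - (-3)) = -1

-1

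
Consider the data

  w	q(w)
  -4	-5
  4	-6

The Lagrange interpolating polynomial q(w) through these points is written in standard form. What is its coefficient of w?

-1/8

The leading coefficient equals the top divided difference q[-4,4].
q[-4,4] = (-6 - (-5)) / (4 - (-4)) = -1/8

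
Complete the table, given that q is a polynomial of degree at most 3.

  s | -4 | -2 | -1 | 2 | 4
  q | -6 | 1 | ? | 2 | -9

The 4 known values determine q uniquely (degree ≤ 3).
Evaluate each Lagrange basis at s = -1:
L_0(-1) = (1)·(-3)·(-5)/[(-2)·(-6)·(-8)] = -5/32
L_1(-1) = (3)·(-3)·(-5)/[(2)·(-4)·(-6)] = 15/16
L_2(-1) = (3)·(1)·(-5)/[(6)·(4)·(-2)] = 5/16
L_3(-1) = (3)·(1)·(-3)/[(8)·(6)·(2)] = -3/32
Sum: (-6)·(-5/32) + 1·(15/16) + 2·(5/16) + (-9)·(-3/32) = 107/32

107/32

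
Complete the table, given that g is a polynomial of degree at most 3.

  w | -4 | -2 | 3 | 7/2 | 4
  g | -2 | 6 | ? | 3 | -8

993/88

The 4 known values determine g uniquely (degree ≤ 3).
L_0(3) = (5)·(-1/2)·(-1)/[(-2)·(-15/2)·(-8)] = -1/48
L_1(3) = (7)·(-1/2)·(-1)/[(2)·(-11/2)·(-6)] = 7/132
L_2(3) = (7)·(5)·(-1)/[(15/2)·(11/2)·(-1/2)] = 56/33
L_3(3) = (7)·(5)·(-1/2)/[(8)·(6)·(1/2)] = -35/48
Sum: (-2)·(-1/48) + 6·(7/132) + 3·(56/33) + (-8)·(-35/48) = 993/88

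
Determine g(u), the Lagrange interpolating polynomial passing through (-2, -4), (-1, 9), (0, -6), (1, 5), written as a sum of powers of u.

L_0(u) = (u + 1)u(u - 1) / [-6] = -(1/6)u^3 + (1/6)u
L_1(u) = (u + 2)u(u - 1) / [2] = (1/2)u^3 + (1/2)u^2 - u
L_2(u) = (u + 2)(u + 1)(u - 1) / [-2] = -(1/2)u^3 - u^2 + (1/2)u + 1
L_3(u) = (u + 2)(u + 1)u / [6] = (1/6)u^3 + (1/2)u^2 + (1/3)u
g(u) = (-4)·L_0 + 9·L_1 + (-6)·L_2 + 5·L_3
  (-4)·L_0(u) = (2/3)u^3 - (2/3)u
  9·L_1(u) = (9/2)u^3 + (9/2)u^2 - 9u
  (-6)·L_2(u) = 3u^3 + 6u^2 - 3u - 6
  5·L_3(u) = (5/6)u^3 + (5/2)u^2 + (5/3)u
Adding term by term: 9u^3 + 13u^2 - 11u - 6

g(u) = 9u^3 + 13u^2 - 11u - 6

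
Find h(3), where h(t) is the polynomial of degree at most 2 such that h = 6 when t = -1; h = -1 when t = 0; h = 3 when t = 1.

44

Using Newton's divided-difference form:
h[-1,0] = (-1 - 6) / (0 - (-1)) = -7
h[0,1] = (3 - (-1)) / (1 - 0) = 4
h[-1,0,1] = (4 - (-7)) / (1 - (-1)) = 11/2
h(3) = 6 + (-7)·(4) + (11/2)·(4)·(3) = 44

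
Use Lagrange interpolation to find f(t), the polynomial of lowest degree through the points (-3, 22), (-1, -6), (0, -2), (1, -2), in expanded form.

Build the Lagrange basis polynomials:
L_0(t) = (t + 1)t(t - 1) / [-24] = -(1/24)t^3 + (1/24)t
L_1(t) = (t + 3)t(t - 1) / [4] = (1/4)t^3 + (1/2)t^2 - (3/4)t
L_2(t) = (t + 3)(t + 1)(t - 1) / [-3] = -(1/3)t^3 - t^2 + (1/3)t + 1
L_3(t) = (t + 3)(t + 1)t / [8] = (1/8)t^3 + (1/2)t^2 + (3/8)t
f(t) = 22·L_0 + (-6)·L_1 + (-2)·L_2 + (-2)·L_3
  22·L_0(t) = -(11/12)t^3 + (11/12)t
  (-6)·L_1(t) = -(3/2)t^3 - 3t^2 + (9/2)t
  (-2)·L_2(t) = (2/3)t^3 + 2t^2 - (2/3)t - 2
  (-2)·L_3(t) = -(1/4)t^3 - t^2 - (3/4)t
Adding term by term: -2t^3 - 2t^2 + 4t - 2

f(t) = -2t^3 - 2t^2 + 4t - 2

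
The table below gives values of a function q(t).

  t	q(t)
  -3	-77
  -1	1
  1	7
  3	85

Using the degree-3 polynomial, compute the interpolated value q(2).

28

Using Newton's divided-difference form:
q[-3,-1] = (1 - (-77)) / (-1 - (-3)) = 39
q[-1,1] = (7 - 1) / (1 - (-1)) = 3
q[1,3] = (85 - 7) / (3 - 1) = 39
q[-3,-1,1] = (3 - 39) / (1 - (-3)) = -9
q[-1,1,3] = (39 - 3) / (3 - (-1)) = 9
q[-3,-1,1,3] = (9 - (-9)) / (3 - (-3)) = 3
q(2) = -77 + 39·(5) + (-9)·(5)·(3) + 3·(5)·(3)·(1) = 28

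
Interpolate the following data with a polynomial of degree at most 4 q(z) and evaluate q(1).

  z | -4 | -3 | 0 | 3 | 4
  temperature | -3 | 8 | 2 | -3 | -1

Evaluate each Lagrange basis at z = 1:
L_0(1) = (4)·(1)·(-2)·(-3)/[(-1)·(-4)·(-7)·(-8)] = 3/28
L_1(1) = (5)·(1)·(-2)·(-3)/[(1)·(-3)·(-6)·(-7)] = -5/21
L_2(1) = (5)·(4)·(-2)·(-3)/[(4)·(3)·(-3)·(-4)] = 5/6
L_3(1) = (5)·(4)·(1)·(-3)/[(7)·(6)·(3)·(-1)] = 10/21
L_4(1) = (5)·(4)·(1)·(-2)/[(8)·(7)·(4)·(1)] = -5/28
Sum: (-3)·(3/28) + 8·(-5/21) + 2·(5/6) + (-3)·(10/21) + (-1)·(-5/28) = -38/21

-38/21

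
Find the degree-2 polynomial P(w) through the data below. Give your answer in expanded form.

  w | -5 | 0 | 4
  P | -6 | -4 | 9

P(w) = (19/60)w^2 + (119/60)w - 4

Newton's divided differences:
P[-5,0] = (-4 - (-6)) / (0 - (-5)) = 2/5
P[0,4] = (9 - (-4)) / (4 - 0) = 13/4
P[-5,0,4] = (13/4 - 2/5) / (4 - (-5)) = 19/60
P(w) = -6 + (2/5)·(w + 5) + (19/60)·(w + 5)w
Expanding: P(w) = (19/60)w^2 + (119/60)w - 4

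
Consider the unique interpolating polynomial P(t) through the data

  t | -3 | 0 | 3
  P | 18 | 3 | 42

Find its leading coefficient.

3

Build the Lagrange basis polynomials:
L_0(t) = t(t - 3) / [18] = (1/18)t^2 - (1/6)t
L_1(t) = (t + 3)(t - 3) / [-9] = -(1/9)t^2 + 1
L_2(t) = (t + 3)t / [18] = (1/18)t^2 + (1/6)t
P(t) = 18·L_0 + 3·L_1 + 42·L_2
Only the coefficient of t^2 is needed; take it from each L_i and combine:
18·(1/18) + 3·(-1/9) + 42·(1/18) = 3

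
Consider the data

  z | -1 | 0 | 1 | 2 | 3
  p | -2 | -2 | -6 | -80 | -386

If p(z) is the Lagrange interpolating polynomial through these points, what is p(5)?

-2822

Evaluate each Lagrange basis at z = 5:
L_0(5) = (5)·(4)·(3)·(2)/[(-1)·(-2)·(-3)·(-4)] = 5
L_1(5) = (6)·(4)·(3)·(2)/[(1)·(-1)·(-2)·(-3)] = -24
L_2(5) = (6)·(5)·(3)·(2)/[(2)·(1)·(-1)·(-2)] = 45
L_3(5) = (6)·(5)·(4)·(2)/[(3)·(2)·(1)·(-1)] = -40
L_4(5) = (6)·(5)·(4)·(3)/[(4)·(3)·(2)·(1)] = 15
Sum: (-2)·(5) + (-2)·(-24) + (-6)·(45) + (-80)·(-40) + (-386)·(15) = -2822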